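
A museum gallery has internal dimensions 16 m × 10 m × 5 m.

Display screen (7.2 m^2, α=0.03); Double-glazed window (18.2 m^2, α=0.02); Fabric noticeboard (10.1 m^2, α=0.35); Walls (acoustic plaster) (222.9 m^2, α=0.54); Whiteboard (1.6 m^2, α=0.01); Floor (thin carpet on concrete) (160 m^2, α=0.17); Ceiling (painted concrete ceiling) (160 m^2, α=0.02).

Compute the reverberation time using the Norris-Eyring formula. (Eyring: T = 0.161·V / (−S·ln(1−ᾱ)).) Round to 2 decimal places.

0.71 seconds

Total surface area S = 7.2 + 18.2 + 10.1 + 222.9 + 1.6 + 160 + 160 = 580.0 m^2.
Absorption A = 7.2×0.03 + 18.2×0.02 + 10.1×0.35 + 222.9×0.54 + 1.6×0.01 + 160×0.17 + 160×0.02 = 154.897 sabins.
Mean coefficient ᾱ = A/S = 0.2671.
−S·ln(1−ᾱ) = −580.0 × ln(1 − 0.2671) = 180.233.
V = 16 × 10 × 5 = 800 m³.
T = 0.161·V/[−S·ln(1−ᾱ)] = 0.161·800/180.233 = 0.71 s.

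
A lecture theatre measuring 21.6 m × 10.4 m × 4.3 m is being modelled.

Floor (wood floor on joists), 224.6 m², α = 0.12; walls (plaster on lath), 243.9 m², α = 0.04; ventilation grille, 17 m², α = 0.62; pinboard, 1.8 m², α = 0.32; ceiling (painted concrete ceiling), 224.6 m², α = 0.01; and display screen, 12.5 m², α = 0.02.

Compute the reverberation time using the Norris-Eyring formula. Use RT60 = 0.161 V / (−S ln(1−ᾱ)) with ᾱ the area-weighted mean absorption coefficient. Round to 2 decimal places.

S = Σ Sᵢ = 724.4 m².
Σ(Sᵢαᵢ) = 224.6·0.12 + 243.9·0.04 + 17·0.62 + 1.8·0.32 + 224.6·0.01 + 12.5·0.02 = 50.320.
ᾱ = 50.320 / 724.4 = 0.0695.
−S·ln(1−ᾱ) = −724.4 × ln(1 − 0.0695) = 52.181.
V = 21.6 × 10.4 × 4.3 = 965.952 m³.
RT60 = 0.161 × 965.952 / 52.181 = 2.98 s.

2.98 s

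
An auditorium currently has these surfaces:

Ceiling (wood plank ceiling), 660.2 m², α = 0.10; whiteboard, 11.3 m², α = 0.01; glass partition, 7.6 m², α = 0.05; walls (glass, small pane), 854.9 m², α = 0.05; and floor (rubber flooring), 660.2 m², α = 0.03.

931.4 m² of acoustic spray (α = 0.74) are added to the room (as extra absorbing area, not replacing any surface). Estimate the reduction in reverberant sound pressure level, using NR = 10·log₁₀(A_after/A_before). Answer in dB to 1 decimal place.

8.0 dB

A_before = Σ Sᵢαᵢ = 660.2·0.10 + 11.3·0.01 + 7.6·0.05 + 854.9·0.05 + 660.2·0.03 = 129.064 sabins.
Added absorption = 931.4 × 0.74 = 689.236 sabins.
New total A_after = 818.300 sabins.
Reduction = 10 log₁₀(A_after/A_before) = 10 log₁₀(6.3403) = 8.0 dB.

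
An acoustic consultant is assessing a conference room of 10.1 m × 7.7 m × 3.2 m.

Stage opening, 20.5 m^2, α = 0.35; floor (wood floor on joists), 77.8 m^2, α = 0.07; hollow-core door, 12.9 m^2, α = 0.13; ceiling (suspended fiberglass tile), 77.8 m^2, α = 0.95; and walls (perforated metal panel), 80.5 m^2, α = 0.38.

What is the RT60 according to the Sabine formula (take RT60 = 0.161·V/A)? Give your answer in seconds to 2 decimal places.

0.34 s

Total absorption A = 20.5×0.35 + 77.8×0.07 + 12.9×0.13 + 77.8×0.95 + 80.5×0.38
  = 7.175 + 5.446 + 1.677 + 73.910 + 30.590 = 118.798 m^2 sabins.
Room volume: 248.864 m³.
RT60 = 0.161 · V / A = 0.161 × 248.864 / 118.798 = 0.34 s.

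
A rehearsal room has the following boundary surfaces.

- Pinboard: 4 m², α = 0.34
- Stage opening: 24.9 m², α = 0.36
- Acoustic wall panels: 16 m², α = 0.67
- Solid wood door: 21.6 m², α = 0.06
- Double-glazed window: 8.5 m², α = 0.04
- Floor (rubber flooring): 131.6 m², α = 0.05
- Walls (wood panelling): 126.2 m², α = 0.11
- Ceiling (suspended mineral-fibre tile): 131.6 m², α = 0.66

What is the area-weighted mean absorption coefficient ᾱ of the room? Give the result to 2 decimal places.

S = Σ Sᵢ = 4 + 24.9 + 16 + 21.6 + 8.5 + 131.6 + 126.2 + 131.6 = 464.4 m².
Weighted sum Σ Sα = 129.998.
ᾱ = 129.998 / 464.4 = 0.28.

0.28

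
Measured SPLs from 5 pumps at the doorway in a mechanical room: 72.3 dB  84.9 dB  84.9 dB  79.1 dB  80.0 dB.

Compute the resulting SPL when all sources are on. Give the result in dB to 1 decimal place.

89.1 dB

Σ 10^(Lᵢ/10) = 8.163e+08.
Back to dB: 10·log₁₀ Σ = 89.1 dB.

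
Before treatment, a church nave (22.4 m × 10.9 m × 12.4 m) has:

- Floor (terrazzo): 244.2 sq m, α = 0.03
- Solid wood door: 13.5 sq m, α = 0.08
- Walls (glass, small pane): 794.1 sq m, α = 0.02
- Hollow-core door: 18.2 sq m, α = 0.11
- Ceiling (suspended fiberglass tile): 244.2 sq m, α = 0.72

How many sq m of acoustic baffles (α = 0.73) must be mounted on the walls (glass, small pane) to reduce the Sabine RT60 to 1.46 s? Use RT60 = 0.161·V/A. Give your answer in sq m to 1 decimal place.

A₁ = Σ Sᵢαᵢ = 244.2×0.03 + 13.5×0.08 + 794.1×0.02 + 18.2×0.11 + 244.2×0.72 = 202.114 sabins.
V = 3027.584 m³. Target absorption A₂ = 0.161 × 3027.584 / 1.46 = 333.864 sabins.
ΔA needed = 333.864 − 202.114 = 131.750 sabins.
Each sq m of panel replacing the walls (glass, small pane) adds (0.73 − 0.02) = 0.71 sabins.
Area = ΔA/Δα = 131.750/0.71 = 185.6 sq m.

185.6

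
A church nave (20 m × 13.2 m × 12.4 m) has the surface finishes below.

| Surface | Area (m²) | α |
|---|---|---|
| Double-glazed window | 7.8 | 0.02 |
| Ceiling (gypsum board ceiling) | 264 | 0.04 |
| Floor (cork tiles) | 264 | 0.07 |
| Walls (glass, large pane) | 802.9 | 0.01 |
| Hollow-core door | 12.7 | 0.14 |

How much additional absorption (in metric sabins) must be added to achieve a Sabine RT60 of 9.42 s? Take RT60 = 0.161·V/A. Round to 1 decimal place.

Total absorption A₁ = 7.8*0.02 + 264*0.04 + 264*0.07 + 802.9*0.01 + 12.7*0.14
  = 0.156 + 10.560 + 18.480 + 8.029 + 1.778 = 39.003 m² sabins.
For T = 9.42 s, need A₂ = 0.161·V/T = 0.161·3273.6/9.42 = 55.950 sabins.
ΔA = A₂ − A₁ = 55.950 − 39.003 = 16.9 sabins.

16.9 sabins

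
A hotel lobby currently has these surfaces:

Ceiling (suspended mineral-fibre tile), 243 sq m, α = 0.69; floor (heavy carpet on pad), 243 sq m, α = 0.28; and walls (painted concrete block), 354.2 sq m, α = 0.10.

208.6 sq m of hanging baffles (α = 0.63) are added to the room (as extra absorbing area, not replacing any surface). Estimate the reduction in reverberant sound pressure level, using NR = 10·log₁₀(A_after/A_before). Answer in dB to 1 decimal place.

1.7 dB

Equivalent absorption area: A_before = 243*0.69 + 243*0.28 + 354.2*0.10 = 271.130 sq m.
Treatment contributes 208.6·0.63 = 131.418 sabins.
New total A_after = 402.548 sabins.
NR = 10·log₁₀(402.548/271.130) = 1.7 dB.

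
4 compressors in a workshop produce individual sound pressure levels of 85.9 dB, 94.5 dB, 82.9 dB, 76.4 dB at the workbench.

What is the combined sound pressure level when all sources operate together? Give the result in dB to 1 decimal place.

95.4 dB

Sum in the linear (power) domain: Σ 10^(Lᵢ/10) = 10^(85.9/10) + 10^(94.5/10) + 10^(82.9/10) + 10^(76.4/10) = 3.446e+09.
Back to dB: 10·log₁₀ Σ = 95.4 dB.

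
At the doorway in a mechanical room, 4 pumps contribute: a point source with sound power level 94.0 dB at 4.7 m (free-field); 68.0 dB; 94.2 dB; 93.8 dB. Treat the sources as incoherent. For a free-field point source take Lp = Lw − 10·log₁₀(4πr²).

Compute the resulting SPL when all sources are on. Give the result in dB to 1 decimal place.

Source at 4.7 m: Lp = 94.0 − 10·log₁₀(4π·4.7²) = 94.0 − 10·log₁₀(277.591) = 69.6 dB.
Σ 10^(Lᵢ/10) = 5.045e+09.
L_total = 10·log₁₀(5.045e+09) = 97.0 dB.

97.0 dB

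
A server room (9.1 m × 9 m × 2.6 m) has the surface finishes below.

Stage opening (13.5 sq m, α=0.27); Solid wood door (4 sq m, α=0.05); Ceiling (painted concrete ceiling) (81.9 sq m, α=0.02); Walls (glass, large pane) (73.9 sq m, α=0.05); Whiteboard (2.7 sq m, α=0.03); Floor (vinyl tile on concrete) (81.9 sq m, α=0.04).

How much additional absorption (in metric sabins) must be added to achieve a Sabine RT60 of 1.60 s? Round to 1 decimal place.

8.9 sabins

Equivalent absorption area: A₁ = 13.5·0.27 + 4·0.05 + 81.9·0.02 + 73.9·0.05 + 2.7·0.03 + 81.9·0.04 = 12.535 sq m.
For T = 1.60 s, need A₂ = 0.161·V/T = 0.161·212.94/1.60 = 21.427 sabins.
Shortfall: 21.427 − 12.535 = 8.9 sabins.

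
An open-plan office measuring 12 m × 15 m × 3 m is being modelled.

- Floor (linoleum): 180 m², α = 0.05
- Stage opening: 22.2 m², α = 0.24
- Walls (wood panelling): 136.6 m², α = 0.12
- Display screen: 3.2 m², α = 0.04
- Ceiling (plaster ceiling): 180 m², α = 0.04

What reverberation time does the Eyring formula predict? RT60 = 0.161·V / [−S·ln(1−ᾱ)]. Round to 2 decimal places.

2.20 s

S = Σ Sᵢ = 522.0 m².
Absorption A = 180·0.05 + 22.2·0.24 + 136.6·0.12 + 3.2·0.04 + 180·0.04 = 38.048 sabins.
Mean coefficient ᾱ = A/S = 0.0729.
−S·ln(1−ᾱ) = −522.0 × ln(1 − 0.0729) = 39.512.
V = 12 × 15 × 3 = 540 m³.
RT60 = 0.161 × 540 / 39.512 = 2.20 s.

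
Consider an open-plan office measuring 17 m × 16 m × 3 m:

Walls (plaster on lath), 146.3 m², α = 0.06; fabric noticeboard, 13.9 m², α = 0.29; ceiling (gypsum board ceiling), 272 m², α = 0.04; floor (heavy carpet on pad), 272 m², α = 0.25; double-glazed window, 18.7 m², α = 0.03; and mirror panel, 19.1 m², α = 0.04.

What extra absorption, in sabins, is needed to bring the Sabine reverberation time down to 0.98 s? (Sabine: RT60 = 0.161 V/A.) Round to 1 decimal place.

41.0 sabins

A₁ = Σ Sᵢαᵢ = 146.3·0.06 + 13.9·0.29 + 272·0.04 + 272·0.25 + 18.7·0.03 + 19.1·0.04 = 93.014 sabins.
For T = 0.98 s, need A₂ = 0.161·V/T = 0.161·816/0.98 = 134.057 sabins.
ΔA = A₂ − A₁ = 134.057 − 93.014 = 41.0 sabins.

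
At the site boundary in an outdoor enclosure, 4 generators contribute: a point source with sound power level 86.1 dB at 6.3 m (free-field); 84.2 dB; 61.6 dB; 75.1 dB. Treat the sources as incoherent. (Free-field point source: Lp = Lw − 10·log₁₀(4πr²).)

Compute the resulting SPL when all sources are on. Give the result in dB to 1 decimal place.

Source at 6.3 m: Lp = 86.1 − 10·log₁₀(4π·6.3²) = 86.1 − 10·log₁₀(498.759) = 59.1 dB.
Σ 10^(Lᵢ/10) = 2.976e+08.
L_total = 10·log₁₀(2.976e+08) = 84.7 dB.

84.7 dB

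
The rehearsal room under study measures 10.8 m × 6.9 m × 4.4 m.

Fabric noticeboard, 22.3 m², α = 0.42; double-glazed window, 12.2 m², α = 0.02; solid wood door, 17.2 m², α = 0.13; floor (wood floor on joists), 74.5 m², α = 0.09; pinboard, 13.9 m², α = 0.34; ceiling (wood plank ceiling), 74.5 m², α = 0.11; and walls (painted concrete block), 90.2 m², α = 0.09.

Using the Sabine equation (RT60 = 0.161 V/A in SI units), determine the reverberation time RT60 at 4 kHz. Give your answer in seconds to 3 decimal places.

A = Σ Sᵢαᵢ = 22.3*0.42 + 12.2*0.02 + 17.2*0.13 + 74.5*0.09 + 13.9*0.34 + 74.5*0.11 + 90.2*0.09 = 39.590 sabins.
Volume V = 10.8 × 6.9 × 4.4 = 327.888 m³.
T = 0.161 V/A = 0.161·327.888/39.590 = 1.333 s.

1.333 s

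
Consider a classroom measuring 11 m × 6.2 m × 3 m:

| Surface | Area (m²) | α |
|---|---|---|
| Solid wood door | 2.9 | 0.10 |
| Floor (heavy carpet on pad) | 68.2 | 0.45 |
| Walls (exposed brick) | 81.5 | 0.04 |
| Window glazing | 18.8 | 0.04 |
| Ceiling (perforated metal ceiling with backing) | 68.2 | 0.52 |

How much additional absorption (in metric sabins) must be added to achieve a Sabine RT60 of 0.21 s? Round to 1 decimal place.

86.4 sabins

A₁ = Σ Sᵢαᵢ = 2.9*0.10 + 68.2*0.45 + 81.5*0.04 + 18.8*0.04 + 68.2*0.52 = 70.456 sabins.
Target A₂ = 0.161·204.6/0.21 = 156.860 sabins (V = 204.6 m³).
Additional absorption ΔA = 156.860 − 70.456 = 86.4 sabins.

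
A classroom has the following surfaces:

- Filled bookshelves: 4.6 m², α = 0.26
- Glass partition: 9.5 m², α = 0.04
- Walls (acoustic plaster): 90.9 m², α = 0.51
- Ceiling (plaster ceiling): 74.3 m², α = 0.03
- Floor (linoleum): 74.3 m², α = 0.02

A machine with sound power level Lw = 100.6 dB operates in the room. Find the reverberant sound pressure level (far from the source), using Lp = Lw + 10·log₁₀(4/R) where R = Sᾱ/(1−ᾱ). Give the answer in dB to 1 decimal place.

Σ(Sᵢαᵢ) = 4.6×0.26 + 9.5×0.04 + 90.9×0.51 + 74.3×0.03 + 74.3×0.02 = 51.650; total area S = 253.6 m².
ᾱ = 0.2037, so room constant R = A/(1−ᾱ) = 64.862 m².
Lp = 100.6 + 10·log₁₀(4/64.862) = 100.6 + (-12.10) = 88.5 dB.

88.5 dB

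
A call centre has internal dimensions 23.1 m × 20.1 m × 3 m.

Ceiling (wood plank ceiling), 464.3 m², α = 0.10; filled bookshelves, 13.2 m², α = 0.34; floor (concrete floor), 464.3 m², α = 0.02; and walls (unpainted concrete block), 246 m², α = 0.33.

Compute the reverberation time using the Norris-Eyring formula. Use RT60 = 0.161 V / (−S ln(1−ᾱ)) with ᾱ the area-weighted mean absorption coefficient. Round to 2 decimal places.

Total surface area S = 464.3 + 13.2 + 464.3 + 246 = 1187.8 m².
Absorption A = 464.3·0.10 + 13.2·0.34 + 464.3·0.02 + 246·0.33 = 141.384 sabins.
ᾱ = 141.384 / 1187.8 = 0.1190.
Eyring denominator: −S ln(1−ᾱ) = 150.491.
V = 23.1 × 20.1 × 3 = 1392.93 m³.
T = 0.161·V/[−S·ln(1−ᾱ)] = 0.161·1392.93/150.491 = 1.49 s.

1.49 seconds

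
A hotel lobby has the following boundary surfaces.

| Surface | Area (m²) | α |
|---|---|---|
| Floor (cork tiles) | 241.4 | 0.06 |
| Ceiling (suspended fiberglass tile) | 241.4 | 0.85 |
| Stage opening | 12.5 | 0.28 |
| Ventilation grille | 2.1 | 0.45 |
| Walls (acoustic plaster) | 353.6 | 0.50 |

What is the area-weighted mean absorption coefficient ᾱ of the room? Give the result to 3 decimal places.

Total surface area S = 851.0 m².
Σ(Sᵢαᵢ) = 241.4×0.06 + 241.4×0.85 + 12.5×0.28 + 2.1×0.45 + 353.6×0.50 = 400.919.
ᾱ = 400.919 / 851.0 = 0.471.

0.471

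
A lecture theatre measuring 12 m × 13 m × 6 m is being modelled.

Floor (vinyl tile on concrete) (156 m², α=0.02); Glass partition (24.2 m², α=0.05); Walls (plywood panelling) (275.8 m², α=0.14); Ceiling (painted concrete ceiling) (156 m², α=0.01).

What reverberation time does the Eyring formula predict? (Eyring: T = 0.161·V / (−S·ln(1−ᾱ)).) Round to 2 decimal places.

3.26 seconds

S = Σ Sᵢ = 612.0 m².
Absorption A = 156×0.02 + 24.2×0.05 + 275.8×0.14 + 156×0.01 = 44.502 sabins.
ᾱ = 44.502 / 612.0 = 0.0727.
−S·ln(1−ᾱ) = −612.0 × ln(1 − 0.0727) = 46.193.
V = 12 × 13 × 6 = 936 m³.
RT60 = 0.161 × 936 / 46.193 = 3.26 s.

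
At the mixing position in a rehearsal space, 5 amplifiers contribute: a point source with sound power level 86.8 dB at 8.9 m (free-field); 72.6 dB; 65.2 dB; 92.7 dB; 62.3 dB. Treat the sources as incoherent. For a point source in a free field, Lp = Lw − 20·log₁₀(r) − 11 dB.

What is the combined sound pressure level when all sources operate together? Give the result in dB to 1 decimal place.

92.8 dB

Source at 8.9 m: Lp = 86.8 − 20·log₁₀(8.9) − 11 = 56.8 dB.
Converting to relative power and adding: 10^(56.8/10) + 10^(72.6/10) + 10^(65.2/10) + 10^(92.7/10) + 10^(62.3/10) = 1.886e+09.
Back to dB: 10·log₁₀ Σ = 92.8 dB.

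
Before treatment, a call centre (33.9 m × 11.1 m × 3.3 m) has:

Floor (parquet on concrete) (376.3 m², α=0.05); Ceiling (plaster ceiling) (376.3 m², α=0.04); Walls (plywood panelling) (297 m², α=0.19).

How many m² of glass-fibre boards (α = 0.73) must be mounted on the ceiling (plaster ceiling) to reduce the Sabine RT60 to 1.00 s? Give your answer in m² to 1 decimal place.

158.9

Summing Sᵢαᵢ: 18.815 + 15.052 + 56.430 → A₁ = 90.297 sabins.
V = 1241.757 m³. Target absorption A₂ = 0.161 × 1241.757 / 1.00 = 199.923 sabins.
ΔA needed = 199.923 − 90.297 = 109.626 sabins.
Each m² of panel replacing the ceiling (plaster ceiling) adds (0.73 − 0.04) = 0.69 sabins.
Panel area = 109.626 / 0.69 = 158.9 m².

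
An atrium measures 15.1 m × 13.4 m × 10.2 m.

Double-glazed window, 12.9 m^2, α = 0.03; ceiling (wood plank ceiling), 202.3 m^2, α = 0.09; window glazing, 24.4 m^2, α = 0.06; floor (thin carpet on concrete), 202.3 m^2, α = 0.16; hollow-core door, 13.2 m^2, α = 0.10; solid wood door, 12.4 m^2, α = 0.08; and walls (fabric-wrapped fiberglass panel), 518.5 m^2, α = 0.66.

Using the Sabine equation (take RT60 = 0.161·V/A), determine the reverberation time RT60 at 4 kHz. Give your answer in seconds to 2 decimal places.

A = Σ Sᵢαᵢ = 12.9×0.03 + 202.3×0.09 + 24.4×0.06 + 202.3×0.16 + 13.2×0.10 + 12.4×0.08 + 518.5×0.66 = 396.948 sabins.
Volume V = 15.1 × 13.4 × 10.2 = 2063.868 m³.
Sabine: RT60 = 0.161 × 2063.868 / 396.948 = 0.84 s.

0.84 s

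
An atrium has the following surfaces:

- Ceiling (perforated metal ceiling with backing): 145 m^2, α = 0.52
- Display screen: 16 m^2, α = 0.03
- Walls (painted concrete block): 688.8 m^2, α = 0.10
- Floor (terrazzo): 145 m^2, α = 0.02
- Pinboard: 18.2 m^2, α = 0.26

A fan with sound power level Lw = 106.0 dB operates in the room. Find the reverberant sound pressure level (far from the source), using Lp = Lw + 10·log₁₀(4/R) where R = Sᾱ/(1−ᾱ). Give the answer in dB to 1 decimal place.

89.5 dB

A = 152.392 sabins; S = 1013.0 m^2.
ᾱ = 152.392/1013.0 = 0.1504; R = Sᾱ/(1−ᾱ) = 152.392/(1−0.1504) = 179.369 m^2.
Lp = 106.0 + 10·log₁₀(4/179.369) = 106.0 + (-16.52) = 89.5 dB.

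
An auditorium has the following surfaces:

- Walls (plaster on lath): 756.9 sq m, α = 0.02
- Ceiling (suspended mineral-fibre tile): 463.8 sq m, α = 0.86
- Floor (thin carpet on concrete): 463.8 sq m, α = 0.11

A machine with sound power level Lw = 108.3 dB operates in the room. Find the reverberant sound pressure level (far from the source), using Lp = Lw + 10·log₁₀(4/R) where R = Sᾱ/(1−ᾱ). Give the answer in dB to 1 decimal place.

86.2 dB

A = 465.024 sabins; S = 1684.5 sq m.
ᾱ = 0.2761, so room constant R = A/(1−ᾱ) = 642.387 sq m.
Lp = Lw + 10 log₁₀(4/R) = 108.3 -22.06 = 86.2 dB.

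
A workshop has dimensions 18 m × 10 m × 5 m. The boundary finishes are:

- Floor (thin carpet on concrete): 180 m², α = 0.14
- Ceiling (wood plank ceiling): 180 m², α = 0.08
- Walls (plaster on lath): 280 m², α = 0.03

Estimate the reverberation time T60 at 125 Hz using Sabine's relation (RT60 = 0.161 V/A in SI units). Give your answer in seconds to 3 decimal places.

Total absorption A = 180*0.14 + 180*0.08 + 280*0.03
  = 25.200 + 14.400 + 8.400 = 48.000 m² sabins.
Room volume: 900 m³.
RT60 = 0.161 · V / A = 0.161 × 900 / 48.000 = 3.019 s.

3.019 s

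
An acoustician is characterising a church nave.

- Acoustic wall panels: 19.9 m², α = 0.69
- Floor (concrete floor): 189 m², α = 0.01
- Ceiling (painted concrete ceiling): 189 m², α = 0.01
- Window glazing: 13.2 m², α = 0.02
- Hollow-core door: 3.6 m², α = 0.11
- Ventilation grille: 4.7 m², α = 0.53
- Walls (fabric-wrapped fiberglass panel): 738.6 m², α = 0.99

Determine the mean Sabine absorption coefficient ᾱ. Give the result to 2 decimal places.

0.65

S = Σ Sᵢ = 19.9 + 189 + 189 + 13.2 + 3.6 + 4.7 + 738.6 = 1158.0 m².
Weighted sum Σ Sα = 751.876.
ᾱ = 751.876 / 1158.0 = 0.65.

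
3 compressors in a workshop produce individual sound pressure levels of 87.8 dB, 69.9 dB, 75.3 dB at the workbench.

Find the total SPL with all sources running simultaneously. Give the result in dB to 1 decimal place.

Sum in the linear (power) domain: Σ 10^(Lᵢ/10) = 10^(87.8/10) + 10^(69.9/10) + 10^(75.3/10) = 6.462e+08.
Back to dB: 10·log₁₀ Σ = 88.1 dB.

88.1 dB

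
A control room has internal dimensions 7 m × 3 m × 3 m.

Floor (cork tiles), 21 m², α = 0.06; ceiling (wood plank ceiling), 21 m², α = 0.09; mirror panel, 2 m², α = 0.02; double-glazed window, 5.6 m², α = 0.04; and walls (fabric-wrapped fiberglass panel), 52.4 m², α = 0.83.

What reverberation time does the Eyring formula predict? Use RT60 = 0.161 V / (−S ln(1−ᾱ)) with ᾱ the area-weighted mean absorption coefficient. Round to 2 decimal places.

Total surface area S = 21 + 21 + 2 + 5.6 + 52.4 = 102.0 m².
Absorption A = 21×0.06 + 21×0.09 + 2×0.02 + 5.6×0.04 + 52.4×0.83 = 46.906 sabins.
ᾱ = 46.906 / 102.0 = 0.4599.
Eyring denominator: −S ln(1−ᾱ) = 62.832.
V = 7 × 3 × 3 = 63 m³.
RT60 = 0.161 × 63 / 62.832 = 0.16 s.

0.16 s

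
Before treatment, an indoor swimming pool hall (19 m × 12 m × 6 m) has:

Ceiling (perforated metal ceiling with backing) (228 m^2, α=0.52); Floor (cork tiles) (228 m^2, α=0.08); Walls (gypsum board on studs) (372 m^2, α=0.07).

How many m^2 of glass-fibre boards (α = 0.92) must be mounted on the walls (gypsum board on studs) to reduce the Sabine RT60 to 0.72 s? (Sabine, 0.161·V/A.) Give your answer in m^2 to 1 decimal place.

Equivalent absorption area: A₁ = 228·0.52 + 228·0.08 + 372·0.07 = 162.840 m^2.
V = 1368 m³. Target absorption A₂ = 0.161 × 1368 / 0.72 = 305.900 sabins.
Absorption to add: 305.900 − 162.840 = 143.060 sabins.
Each m^2 of panel replacing the walls (gypsum board on studs) adds (0.92 − 0.07) = 0.85 sabins.
Area = ΔA/Δα = 143.060/0.85 = 168.3 m^2.

168.3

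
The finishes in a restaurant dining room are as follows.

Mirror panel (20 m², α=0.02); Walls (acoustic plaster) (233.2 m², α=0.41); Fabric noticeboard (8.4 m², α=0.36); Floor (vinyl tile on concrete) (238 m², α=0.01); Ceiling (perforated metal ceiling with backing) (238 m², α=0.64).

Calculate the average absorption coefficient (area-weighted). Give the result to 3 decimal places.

0.344

Total surface area S = 737.6 m².
Weighted sum Σ Sα = 253.736.
ᾱ = 253.736 / 737.6 = 0.344.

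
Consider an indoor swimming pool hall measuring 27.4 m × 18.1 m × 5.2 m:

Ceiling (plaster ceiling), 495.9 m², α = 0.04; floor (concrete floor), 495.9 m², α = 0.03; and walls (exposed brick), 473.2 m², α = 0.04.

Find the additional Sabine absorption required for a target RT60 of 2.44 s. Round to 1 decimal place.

116.5 sabins

A₁ = Σ Sᵢαᵢ = 495.9×0.04 + 495.9×0.03 + 473.2×0.04 = 53.641 sabins.
For T = 2.44 s, need A₂ = 0.161·V/T = 0.161·2578.888/2.44 = 170.164 sabins.
Shortfall: 170.164 − 53.641 = 116.5 sabins.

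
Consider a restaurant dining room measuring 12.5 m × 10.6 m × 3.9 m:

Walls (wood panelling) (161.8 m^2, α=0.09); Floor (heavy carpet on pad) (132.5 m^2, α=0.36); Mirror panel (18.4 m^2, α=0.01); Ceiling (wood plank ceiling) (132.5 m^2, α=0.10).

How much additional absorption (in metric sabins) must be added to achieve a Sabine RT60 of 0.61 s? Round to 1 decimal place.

60.7 sabins

Total absorption A₁ = 161.8×0.09 + 132.5×0.36 + 18.4×0.01 + 132.5×0.10
  = 14.562 + 47.700 + 0.184 + 13.250 = 75.696 m^2 sabins.
V = 516.75 m³. Required absorption A₂ = 0.161 × 516.75 / 0.61 = 136.388 sabins.
Shortfall: 136.388 − 75.696 = 60.7 sabins.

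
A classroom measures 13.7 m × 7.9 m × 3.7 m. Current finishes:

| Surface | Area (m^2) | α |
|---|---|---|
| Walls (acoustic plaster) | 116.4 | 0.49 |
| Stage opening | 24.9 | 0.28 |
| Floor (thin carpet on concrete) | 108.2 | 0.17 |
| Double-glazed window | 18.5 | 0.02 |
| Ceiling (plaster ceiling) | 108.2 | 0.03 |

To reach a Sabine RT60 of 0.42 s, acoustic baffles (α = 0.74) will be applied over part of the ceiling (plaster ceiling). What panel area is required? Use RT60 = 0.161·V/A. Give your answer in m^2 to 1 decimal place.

95.1

Equivalent absorption area: A₁ = 116.4×0.49 + 24.9×0.28 + 108.2×0.17 + 18.5×0.02 + 108.2×0.03 = 86.018 m^2.
V = 400.451 m³. Target absorption A₂ = 0.161 × 400.451 / 0.42 = 153.506 sabins.
ΔA needed = 153.506 − 86.018 = 67.488 sabins.
Net gain per m^2: Δα = 0.74 − 0.03 = 0.71.
Panel area = 67.488 / 0.71 = 95.1 m^2.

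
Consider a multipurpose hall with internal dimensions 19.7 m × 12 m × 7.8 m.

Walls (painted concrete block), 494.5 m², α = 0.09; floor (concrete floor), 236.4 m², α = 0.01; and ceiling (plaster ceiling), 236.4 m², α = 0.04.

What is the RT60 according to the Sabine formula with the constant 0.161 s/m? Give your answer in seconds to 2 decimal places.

A = Σ Sᵢαᵢ = 494.5*0.09 + 236.4*0.01 + 236.4*0.04 = 56.325 sabins.
V = 19.7·12·7.8 = 1843.92 m³.
Sabine: RT60 = 0.161 × 1843.92 / 56.325 = 5.27 s.

5.27 sec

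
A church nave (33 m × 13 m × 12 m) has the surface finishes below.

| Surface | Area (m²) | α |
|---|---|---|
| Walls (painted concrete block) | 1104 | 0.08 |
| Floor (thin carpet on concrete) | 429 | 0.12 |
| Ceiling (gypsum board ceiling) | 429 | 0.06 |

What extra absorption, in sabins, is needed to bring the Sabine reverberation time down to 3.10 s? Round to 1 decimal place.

Total absorption A₁ = 1104·0.08 + 429·0.12 + 429·0.06
  = 88.320 + 51.480 + 25.740 = 165.540 m² sabins.
Target A₂ = 0.161·5148/3.10 = 267.364 sabins (V = 5148 m³).
ΔA = A₂ − A₁ = 267.364 − 165.540 = 101.8 sabins.

101.8 sabins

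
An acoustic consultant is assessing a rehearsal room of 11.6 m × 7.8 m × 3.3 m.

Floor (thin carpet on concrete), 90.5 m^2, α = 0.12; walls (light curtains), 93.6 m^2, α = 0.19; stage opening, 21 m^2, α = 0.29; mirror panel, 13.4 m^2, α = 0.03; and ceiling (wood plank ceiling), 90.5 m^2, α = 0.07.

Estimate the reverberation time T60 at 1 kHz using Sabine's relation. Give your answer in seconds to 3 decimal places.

1.159 sec

Summing Sᵢαᵢ: 10.860 + 17.784 + 6.090 + 0.402 + 6.335 → A = 41.471 sabins.
Room volume: 298.584 m³.
Sabine: RT60 = 0.161 × 298.584 / 41.471 = 1.159 s.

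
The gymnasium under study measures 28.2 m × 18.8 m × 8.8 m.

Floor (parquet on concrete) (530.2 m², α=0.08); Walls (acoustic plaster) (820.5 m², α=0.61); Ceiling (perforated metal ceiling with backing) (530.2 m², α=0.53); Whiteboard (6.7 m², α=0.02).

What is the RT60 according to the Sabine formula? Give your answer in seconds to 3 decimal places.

Equivalent absorption area: A = 530.2×0.08 + 820.5×0.61 + 530.2×0.53 + 6.7×0.02 = 824.061 m².
Room volume: 4665.408 m³.
RT60 = 0.161 · V / A = 0.161 × 4665.408 / 824.061 = 0.911 s.

0.911 s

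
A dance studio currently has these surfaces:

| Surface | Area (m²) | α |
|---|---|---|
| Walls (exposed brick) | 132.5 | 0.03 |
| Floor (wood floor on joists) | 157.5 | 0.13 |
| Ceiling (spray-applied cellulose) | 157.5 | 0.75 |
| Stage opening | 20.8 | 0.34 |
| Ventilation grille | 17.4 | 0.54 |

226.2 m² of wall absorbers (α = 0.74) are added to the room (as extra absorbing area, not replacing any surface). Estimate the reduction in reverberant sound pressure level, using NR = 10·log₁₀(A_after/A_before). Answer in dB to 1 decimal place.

Summing Sᵢαᵢ: 3.975 + 20.475 + 118.125 + 7.072 + 9.396 → A_before = 159.043 sabins.
Treatment contributes 226.2·0.74 = 167.388 sabins.
A_after = 159.043 + 167.388 = 326.431 sabins.
Reduction = 10 log₁₀(A_after/A_before) = 10 log₁₀(2.0525) = 3.1 dB.

3.1 dB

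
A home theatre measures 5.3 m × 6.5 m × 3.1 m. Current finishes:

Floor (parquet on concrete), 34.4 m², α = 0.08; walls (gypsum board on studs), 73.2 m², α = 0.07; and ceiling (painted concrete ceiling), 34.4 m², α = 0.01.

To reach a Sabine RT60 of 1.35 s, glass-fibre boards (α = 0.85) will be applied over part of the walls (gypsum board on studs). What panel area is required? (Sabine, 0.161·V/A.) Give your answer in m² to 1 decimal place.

5.8

Summing Sᵢαᵢ: 2.752 + 5.124 + 0.344 → A₁ = 8.220 sabins.
Required A₂ = 0.161·106.795/1.35 = 12.736 sabins.
Absorption to add: 12.736 − 8.220 = 4.516 sabins.
Net gain per m²: Δα = 0.85 − 0.07 = 0.78.
Area = ΔA/Δα = 4.516/0.78 = 5.8 m².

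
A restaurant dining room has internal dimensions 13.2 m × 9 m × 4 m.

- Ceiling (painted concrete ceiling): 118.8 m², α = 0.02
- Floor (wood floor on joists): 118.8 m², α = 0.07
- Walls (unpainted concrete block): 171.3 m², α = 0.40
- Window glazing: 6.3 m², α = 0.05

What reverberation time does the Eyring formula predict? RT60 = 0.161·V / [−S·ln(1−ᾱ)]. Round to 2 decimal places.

0.87 s

Total surface area S = 118.8 + 118.8 + 171.3 + 6.3 = 415.2 m².
Σ(Sᵢαᵢ) = 118.8×0.02 + 118.8×0.07 + 171.3×0.40 + 6.3×0.05 = 79.527.
Mean coefficient ᾱ = A/S = 0.1915.
−S·ln(1−ᾱ) = −415.2 × ln(1 − 0.1915) = 88.261.
V = 13.2 × 9 × 4 = 475.2 m³.
RT60 = 0.161 × 475.2 / 88.261 = 0.87 s.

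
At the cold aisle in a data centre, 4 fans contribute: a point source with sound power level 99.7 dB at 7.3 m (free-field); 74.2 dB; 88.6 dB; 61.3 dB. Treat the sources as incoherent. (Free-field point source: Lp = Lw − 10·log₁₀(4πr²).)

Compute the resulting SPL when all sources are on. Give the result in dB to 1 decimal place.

88.8 dB

Source at 7.3 m: Lp = 99.7 − 10·log₁₀(4π·7.3²) = 99.7 − 10·log₁₀(669.662) = 71.4 dB.
Σ 10^(Lᵢ/10) = 7.659e+08.
L_total = 10·log₁₀(7.659e+08) = 88.8 dB.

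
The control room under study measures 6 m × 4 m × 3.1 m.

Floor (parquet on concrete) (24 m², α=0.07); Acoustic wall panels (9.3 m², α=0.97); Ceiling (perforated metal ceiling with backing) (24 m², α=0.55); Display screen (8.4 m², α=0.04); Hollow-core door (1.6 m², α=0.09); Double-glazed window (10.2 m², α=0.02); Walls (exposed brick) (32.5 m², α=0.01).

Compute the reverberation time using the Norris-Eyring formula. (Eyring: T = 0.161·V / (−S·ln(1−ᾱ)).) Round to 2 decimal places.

Total surface area S = 24 + 9.3 + 24 + 8.4 + 1.6 + 10.2 + 32.5 = 110.0 m².
Absorption A = 24·0.07 + 9.3·0.97 + 24·0.55 + 8.4·0.04 + 1.6·0.09 + 10.2·0.02 + 32.5·0.01 = 24.910 sabins.
ᾱ = 24.910 / 110.0 = 0.2265.
Eyring denominator: −S ln(1−ᾱ) = 28.251.
V = 6 × 4 × 3.1 = 74.4 m³.
T = 0.161·V/[−S·ln(1−ᾱ)] = 0.161·74.4/28.251 = 0.42 s.

0.42 seconds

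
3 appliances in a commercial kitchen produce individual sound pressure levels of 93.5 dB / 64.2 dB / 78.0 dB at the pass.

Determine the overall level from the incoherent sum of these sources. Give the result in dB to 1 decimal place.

Σ 10^(Lᵢ/10) = 2.304e+09.
L_total = 10·log₁₀(2.304e+09) = 93.6 dB.

93.6 dB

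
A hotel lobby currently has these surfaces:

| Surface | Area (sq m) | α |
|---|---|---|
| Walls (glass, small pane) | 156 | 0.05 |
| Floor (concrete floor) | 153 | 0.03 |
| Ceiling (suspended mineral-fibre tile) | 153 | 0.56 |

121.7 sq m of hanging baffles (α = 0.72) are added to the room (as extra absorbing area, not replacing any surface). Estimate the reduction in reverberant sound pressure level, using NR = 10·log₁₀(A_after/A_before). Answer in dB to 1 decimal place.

Total absorption A_before = 156*0.05 + 153*0.03 + 153*0.56
  = 7.800 + 4.590 + 85.680 = 98.070 sq m sabins.
Treatment contributes 121.7·0.72 = 87.624 sabins.
A_after = 98.070 + 87.624 = 185.694 sabins.
NR = 10·log₁₀(185.694/98.070) = 2.8 dB.

2.8 dB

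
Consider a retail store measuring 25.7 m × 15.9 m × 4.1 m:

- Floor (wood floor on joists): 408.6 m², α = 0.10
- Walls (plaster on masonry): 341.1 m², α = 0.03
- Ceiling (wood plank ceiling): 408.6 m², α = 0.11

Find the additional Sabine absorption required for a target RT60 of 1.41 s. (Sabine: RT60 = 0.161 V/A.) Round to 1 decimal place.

A₁ = Σ Sᵢαᵢ = 408.6×0.10 + 341.1×0.03 + 408.6×0.11 = 96.039 sabins.
V = 1675.383 m³. Required absorption A₂ = 0.161 × 1675.383 / 1.41 = 191.303 sabins.
ΔA = A₂ − A₁ = 191.303 − 96.039 = 95.3 sabins.

95.3 sabins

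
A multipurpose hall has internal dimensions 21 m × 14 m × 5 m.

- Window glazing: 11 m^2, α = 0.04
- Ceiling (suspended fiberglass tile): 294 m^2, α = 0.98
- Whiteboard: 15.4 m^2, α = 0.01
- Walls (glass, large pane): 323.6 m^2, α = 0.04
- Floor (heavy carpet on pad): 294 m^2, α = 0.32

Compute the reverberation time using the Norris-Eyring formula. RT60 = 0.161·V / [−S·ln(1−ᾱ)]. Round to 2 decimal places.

Total surface area S = 11 + 294 + 15.4 + 323.6 + 294 = 938.0 m^2.
Absorption A = 11×0.04 + 294×0.98 + 15.4×0.01 + 323.6×0.04 + 294×0.32 = 395.738 sabins.
ᾱ = 395.738 / 938.0 = 0.4219.
−S·ln(1−ᾱ) = −938.0 × ln(1 − 0.4219) = 514.032.
V = 21 × 14 × 5 = 1470 m³.
T = 0.161·V/[−S·ln(1−ᾱ)] = 0.161·1470/514.032 = 0.46 s.

0.46 s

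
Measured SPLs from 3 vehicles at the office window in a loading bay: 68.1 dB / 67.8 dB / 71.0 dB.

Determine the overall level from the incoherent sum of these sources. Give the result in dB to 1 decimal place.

74.0 dB

Converting to relative power and adding: 10^(68.1/10) + 10^(67.8/10) + 10^(71.0/10) = 2.507e+07.
Combined level = 10 log₁₀(2.507e+07) = 74.0 dB.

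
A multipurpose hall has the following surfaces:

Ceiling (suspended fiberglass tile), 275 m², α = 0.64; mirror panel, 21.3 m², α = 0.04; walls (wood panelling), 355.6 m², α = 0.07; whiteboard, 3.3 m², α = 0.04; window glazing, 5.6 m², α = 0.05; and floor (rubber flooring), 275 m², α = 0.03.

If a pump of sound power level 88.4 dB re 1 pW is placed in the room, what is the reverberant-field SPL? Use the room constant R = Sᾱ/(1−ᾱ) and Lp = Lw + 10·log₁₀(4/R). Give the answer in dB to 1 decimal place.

70.1 dB

A = 210.406 sabins; S = 935.8 m².
ᾱ = 0.2248, so room constant R = A/(1−ᾱ) = 271.422 m².
Lp = 88.4 + 10·log₁₀(4/271.422) = 88.4 + (-18.32) = 70.1 dB.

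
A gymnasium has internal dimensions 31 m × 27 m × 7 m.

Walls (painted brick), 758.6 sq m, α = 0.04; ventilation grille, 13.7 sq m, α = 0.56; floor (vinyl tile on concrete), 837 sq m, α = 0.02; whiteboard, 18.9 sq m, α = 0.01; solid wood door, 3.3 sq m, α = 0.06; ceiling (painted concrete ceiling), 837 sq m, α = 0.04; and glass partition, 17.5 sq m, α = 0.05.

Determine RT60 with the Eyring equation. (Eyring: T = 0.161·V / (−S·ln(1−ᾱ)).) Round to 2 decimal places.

10.35 s

S = Σ Sᵢ = 2486.0 sq m.
Absorption A = 758.6·0.04 + 13.7·0.56 + 837·0.02 + 18.9·0.01 + 3.3·0.06 + 837·0.04 + 17.5·0.05 = 89.498 sabins.
ᾱ = 89.498 / 2486.0 = 0.0360.
Eyring denominator: −S ln(1−ᾱ) = 91.147.
V = 31 × 27 × 7 = 5859 m³.
RT60 = 0.161 × 5859 / 91.147 = 10.35 s.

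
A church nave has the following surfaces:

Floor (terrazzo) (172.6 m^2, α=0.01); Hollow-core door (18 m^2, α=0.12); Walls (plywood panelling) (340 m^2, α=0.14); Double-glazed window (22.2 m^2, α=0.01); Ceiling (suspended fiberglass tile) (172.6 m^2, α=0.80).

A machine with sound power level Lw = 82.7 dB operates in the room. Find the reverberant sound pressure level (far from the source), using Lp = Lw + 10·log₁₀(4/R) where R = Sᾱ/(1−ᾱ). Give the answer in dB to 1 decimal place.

Σ(Sᵢαᵢ) = 172.6×0.01 + 18×0.12 + 340×0.14 + 22.2×0.01 + 172.6×0.80 = 189.788; total area S = 725.4 m^2.
ᾱ = 0.2616, so room constant R = A/(1−ᾱ) = 257.026 m^2.
Lp = Lw + 10 log₁₀(4/R) = 82.7 -18.08 = 64.6 dB.

64.6 dB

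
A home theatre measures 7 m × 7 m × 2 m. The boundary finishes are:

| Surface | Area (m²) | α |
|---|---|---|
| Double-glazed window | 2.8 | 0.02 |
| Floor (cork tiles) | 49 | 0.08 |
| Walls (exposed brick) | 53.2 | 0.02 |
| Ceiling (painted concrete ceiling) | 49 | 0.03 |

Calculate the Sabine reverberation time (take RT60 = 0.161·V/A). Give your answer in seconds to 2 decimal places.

2.42 s

Total absorption A = 2.8·0.02 + 49·0.08 + 53.2·0.02 + 49·0.03
  = 0.056 + 3.920 + 1.064 + 1.470 = 6.510 m² sabins.
V = 7·7·2 = 98 m³.
RT60 = 0.161 · V / A = 0.161 × 98 / 6.510 = 2.42 s.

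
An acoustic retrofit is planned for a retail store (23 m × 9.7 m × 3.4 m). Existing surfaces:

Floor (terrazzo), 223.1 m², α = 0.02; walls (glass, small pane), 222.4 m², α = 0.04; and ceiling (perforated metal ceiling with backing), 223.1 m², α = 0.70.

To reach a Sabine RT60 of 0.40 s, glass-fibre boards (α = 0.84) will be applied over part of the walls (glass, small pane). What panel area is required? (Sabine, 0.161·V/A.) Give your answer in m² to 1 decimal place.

Equivalent absorption area: A₁ = 223.1·0.02 + 222.4·0.04 + 223.1·0.70 = 169.528 m².
V = 758.54 m³. Target absorption A₂ = 0.161 × 758.54 / 0.40 = 305.312 sabins.
ΔA needed = 305.312 − 169.528 = 135.784 sabins.
Each m² of panel replacing the walls (glass, small pane) adds (0.84 − 0.04) = 0.80 sabins.
Area = ΔA/Δα = 135.784/0.80 = 169.7 m².

169.7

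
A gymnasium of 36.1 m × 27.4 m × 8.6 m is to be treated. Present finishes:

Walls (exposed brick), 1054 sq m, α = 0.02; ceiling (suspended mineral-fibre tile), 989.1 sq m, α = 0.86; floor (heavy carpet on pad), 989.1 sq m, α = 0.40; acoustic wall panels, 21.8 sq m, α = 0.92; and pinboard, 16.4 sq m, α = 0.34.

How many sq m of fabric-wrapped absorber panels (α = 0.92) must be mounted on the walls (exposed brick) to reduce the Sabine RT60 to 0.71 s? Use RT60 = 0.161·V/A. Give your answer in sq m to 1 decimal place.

706.6

A₁ = Σ Sᵢαᵢ = 1054*0.02 + 989.1*0.86 + 989.1*0.40 + 21.8*0.92 + 16.4*0.34 = 1292.978 sabins.
Required A₂ = 0.161·8506.604/0.71 = 1928.962 sabins.
Absorption to add: 1928.962 − 1292.978 = 635.984 sabins.
Each sq m of panel replacing the walls (exposed brick) adds (0.92 − 0.02) = 0.90 sabins.
Area = ΔA/Δα = 635.984/0.90 = 706.6 sq m.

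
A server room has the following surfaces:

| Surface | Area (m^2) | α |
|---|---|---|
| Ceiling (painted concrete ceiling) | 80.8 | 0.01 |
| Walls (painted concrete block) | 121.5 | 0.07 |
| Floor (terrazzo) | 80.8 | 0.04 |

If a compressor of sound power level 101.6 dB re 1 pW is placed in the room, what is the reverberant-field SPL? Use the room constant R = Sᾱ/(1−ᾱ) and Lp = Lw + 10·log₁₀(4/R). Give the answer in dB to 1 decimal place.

96.4 dB

Σ(Sᵢαᵢ) = 80.8·0.01 + 121.5·0.07 + 80.8·0.04 = 12.545; total area S = 283.1 m^2.
ᾱ = 12.545/283.1 = 0.0443; R = Sᾱ/(1−ᾱ) = 12.545/(1−0.0443) = 13.127 m^2.
Lp = Lw + 10 log₁₀(4/R) = 101.6 -5.16 = 96.4 dB.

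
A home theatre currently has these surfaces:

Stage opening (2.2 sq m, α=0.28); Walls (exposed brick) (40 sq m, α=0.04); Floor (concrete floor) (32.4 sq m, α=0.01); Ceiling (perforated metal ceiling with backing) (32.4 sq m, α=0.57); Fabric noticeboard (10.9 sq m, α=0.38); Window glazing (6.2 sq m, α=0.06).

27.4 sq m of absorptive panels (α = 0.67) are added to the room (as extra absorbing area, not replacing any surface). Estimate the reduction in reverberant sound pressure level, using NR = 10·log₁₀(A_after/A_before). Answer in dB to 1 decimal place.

2.4 dB

Summing Sᵢαᵢ: 0.616 + 1.600 + 0.324 + 18.468 + 4.142 + 0.372 → A_before = 25.522 sabins.
Treatment contributes 27.4·0.67 = 18.358 sabins.
A_after = 25.522 + 18.358 = 43.880 sabins.
Reduction = 10 log₁₀(A_after/A_before) = 10 log₁₀(1.7193) = 2.4 dB.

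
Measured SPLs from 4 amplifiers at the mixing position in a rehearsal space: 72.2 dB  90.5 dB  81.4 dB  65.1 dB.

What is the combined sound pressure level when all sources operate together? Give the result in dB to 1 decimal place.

91.1 dB

Sum in the linear (power) domain: Σ 10^(Lᵢ/10) = 10^(72.2/10) + 10^(90.5/10) + 10^(81.4/10) + 10^(65.1/10) = 1.28e+09.
Combined level = 10 log₁₀(1.28e+09) = 91.1 dB.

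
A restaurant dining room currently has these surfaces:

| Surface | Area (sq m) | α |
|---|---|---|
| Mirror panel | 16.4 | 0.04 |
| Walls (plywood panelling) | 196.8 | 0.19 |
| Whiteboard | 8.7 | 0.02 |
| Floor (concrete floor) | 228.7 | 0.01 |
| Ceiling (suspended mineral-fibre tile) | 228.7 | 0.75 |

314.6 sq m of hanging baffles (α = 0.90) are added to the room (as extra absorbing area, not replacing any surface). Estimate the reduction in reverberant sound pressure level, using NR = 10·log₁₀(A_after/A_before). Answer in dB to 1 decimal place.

Total absorption A_before = 16.4·0.04 + 196.8·0.19 + 8.7·0.02 + 228.7·0.01 + 228.7·0.75
  = 0.656 + 37.392 + 0.174 + 2.287 + 171.525 = 212.034 sq m sabins.
Treatment contributes 314.6·0.90 = 283.140 sabins.
A_after = 212.034 + 283.140 = 495.174 sabins.
NR = 10·log₁₀(495.174/212.034) = 3.7 dB.

3.7 dB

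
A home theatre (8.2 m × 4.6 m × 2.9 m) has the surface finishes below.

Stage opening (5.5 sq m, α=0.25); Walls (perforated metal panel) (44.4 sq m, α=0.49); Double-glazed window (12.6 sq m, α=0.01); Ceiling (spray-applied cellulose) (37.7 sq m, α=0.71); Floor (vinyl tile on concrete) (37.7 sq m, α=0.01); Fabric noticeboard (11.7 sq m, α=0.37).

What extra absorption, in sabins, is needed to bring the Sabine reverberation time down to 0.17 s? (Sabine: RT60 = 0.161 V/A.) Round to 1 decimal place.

48.9 sabins

A₁ = Σ Sᵢαᵢ = 5.5*0.25 + 44.4*0.49 + 12.6*0.01 + 37.7*0.71 + 37.7*0.01 + 11.7*0.37 = 54.730 sabins.
Target A₂ = 0.161·109.388/0.17 = 103.597 sabins (V = 109.388 m³).
ΔA = A₂ − A₁ = 103.597 − 54.730 = 48.9 sabins.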